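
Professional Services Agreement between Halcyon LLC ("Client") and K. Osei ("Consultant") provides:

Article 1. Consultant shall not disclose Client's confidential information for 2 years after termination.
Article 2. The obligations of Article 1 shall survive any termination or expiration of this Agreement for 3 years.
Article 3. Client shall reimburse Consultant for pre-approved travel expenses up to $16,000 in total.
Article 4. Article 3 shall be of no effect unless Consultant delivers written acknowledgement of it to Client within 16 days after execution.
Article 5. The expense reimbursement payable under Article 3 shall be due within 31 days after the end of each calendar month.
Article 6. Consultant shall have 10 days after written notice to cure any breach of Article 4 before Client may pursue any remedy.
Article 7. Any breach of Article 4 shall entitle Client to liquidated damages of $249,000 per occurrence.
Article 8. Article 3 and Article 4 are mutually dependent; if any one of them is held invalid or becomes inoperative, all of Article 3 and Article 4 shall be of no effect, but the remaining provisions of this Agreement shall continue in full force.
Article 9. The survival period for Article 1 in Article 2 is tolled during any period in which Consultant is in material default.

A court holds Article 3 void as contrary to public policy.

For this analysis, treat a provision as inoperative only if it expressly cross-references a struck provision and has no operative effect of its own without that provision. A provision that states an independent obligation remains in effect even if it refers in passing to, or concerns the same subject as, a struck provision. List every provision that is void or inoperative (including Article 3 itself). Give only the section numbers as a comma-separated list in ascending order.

3, 4, 5, 6, 7

Article 3 is struck. Article 4 has no operative effect of its own apart from Article 3 and is therefore inoperative. The whole of Article 5 is the payment deadline for the expense reimbursement, defined by reference to Article 3, so Article 5 cannot stand once Article 3 is removed. Article 6 operates only by reference to Article 4, so it falls with Article 4. Article 7 does nothing except set the liquidated-damages amount by reference to Article 4; with Article 4 gone it has no independent effect and is inoperative. Article 8 declares Article 3 and Article 4 mutually dependent; since one of them has fallen, all of them are of no effect. The remainder continues in force under Article 8. The provisions still in force are Article 1, Article 2, Article 8, and Article 9.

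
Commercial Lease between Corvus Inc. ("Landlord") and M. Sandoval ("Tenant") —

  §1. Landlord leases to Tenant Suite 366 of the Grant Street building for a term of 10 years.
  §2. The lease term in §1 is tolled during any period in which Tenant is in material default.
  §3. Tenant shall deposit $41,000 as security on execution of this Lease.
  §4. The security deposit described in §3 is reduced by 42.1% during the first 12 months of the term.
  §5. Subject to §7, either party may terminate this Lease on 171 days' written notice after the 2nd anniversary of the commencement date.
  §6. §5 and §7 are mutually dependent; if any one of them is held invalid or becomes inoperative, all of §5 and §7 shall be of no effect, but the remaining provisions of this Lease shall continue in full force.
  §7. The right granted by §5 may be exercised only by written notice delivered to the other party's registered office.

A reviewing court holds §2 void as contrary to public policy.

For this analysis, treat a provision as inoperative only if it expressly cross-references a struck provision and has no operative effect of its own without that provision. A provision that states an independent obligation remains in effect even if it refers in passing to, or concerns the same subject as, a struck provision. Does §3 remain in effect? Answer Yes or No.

§2 is struck. No other provision's operative terms depend on §2. §6 ties §5 and §7 together, but none of those is affected here; the remaining provisions continue in force under §6. The provisions still in force are §1, §3, §4, §5, §6, and §7. §3 is among the surviving provisions, so the answer is yes.

Yes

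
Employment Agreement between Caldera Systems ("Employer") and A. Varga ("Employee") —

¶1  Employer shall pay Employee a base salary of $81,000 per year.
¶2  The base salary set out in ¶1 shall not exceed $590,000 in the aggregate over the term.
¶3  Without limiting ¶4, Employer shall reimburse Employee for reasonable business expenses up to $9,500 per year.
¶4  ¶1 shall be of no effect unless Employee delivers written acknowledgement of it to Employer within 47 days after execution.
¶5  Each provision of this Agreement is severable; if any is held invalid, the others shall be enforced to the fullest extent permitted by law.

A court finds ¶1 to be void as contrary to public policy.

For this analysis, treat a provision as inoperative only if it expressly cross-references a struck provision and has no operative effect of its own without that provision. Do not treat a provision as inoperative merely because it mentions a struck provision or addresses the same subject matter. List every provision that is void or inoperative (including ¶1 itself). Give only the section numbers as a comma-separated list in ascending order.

1, 2, 4

¶1 is struck. The whole of ¶2 is the aggregate cap on the base salary, defined by reference to ¶1, so ¶2 cannot stand once ¶1 is removed. ¶4 has no operative effect of its own apart from ¶1 and is therefore inoperative. Although ¶3 refers to ¶4, its operative terms do not depend on ¶4, so it remains in effect. Under the severability clause in ¶5, the remaining provisions continue in force. That leaves ¶3 and ¶5 in effect.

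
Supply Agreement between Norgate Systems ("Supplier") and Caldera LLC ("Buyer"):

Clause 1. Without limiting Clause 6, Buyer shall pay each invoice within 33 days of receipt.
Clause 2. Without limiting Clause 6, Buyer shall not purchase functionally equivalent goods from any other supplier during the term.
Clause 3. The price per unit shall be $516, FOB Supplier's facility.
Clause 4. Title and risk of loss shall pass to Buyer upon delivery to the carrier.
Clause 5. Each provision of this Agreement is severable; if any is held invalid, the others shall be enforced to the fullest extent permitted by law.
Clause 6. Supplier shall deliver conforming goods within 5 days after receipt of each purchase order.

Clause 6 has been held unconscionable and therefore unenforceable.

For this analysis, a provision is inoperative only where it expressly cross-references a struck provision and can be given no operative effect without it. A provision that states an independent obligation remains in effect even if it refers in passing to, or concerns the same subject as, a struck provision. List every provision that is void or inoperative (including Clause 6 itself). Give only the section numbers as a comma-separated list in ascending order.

Clause 6 is struck. Clause 2 mentions Clause 6 but its own obligation stands independently of Clause 6, so Clause 2 is not affected. Although Clause 1 refers to Clause 6, its operative terms do not depend on Clause 6, so it remains in effect. Nothing else in the Agreement is defined by reference to Clause 6. Clause 5 is a severability clause and preserves every provision that can still be given independent effect. Clause 1, Clause 2, Clause 3, Clause 4, and Clause 5 remain in effect.

6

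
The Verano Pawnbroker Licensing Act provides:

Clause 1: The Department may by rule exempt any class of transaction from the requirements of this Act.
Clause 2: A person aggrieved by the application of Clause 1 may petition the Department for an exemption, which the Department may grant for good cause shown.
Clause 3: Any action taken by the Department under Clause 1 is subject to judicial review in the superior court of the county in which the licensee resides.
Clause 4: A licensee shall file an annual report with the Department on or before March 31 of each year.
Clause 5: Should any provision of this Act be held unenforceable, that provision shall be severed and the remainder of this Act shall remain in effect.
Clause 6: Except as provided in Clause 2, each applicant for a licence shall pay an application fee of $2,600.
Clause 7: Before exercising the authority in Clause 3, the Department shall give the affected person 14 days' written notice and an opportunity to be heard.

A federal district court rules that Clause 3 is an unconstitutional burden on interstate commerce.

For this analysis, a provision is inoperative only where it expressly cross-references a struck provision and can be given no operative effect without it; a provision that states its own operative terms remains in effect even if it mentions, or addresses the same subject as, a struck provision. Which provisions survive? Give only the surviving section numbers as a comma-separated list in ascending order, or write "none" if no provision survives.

Clause 3 is struck. Clause 7 has no operative effect of its own apart from Clause 3 and is therefore inoperative. Clause 5 is a severability clause and preserves every provision that can still be given independent effect. Clause 1, Clause 2, Clause 4, Clause 5, and Clause 6 remain in effect.

1, 2, 4, 5, 6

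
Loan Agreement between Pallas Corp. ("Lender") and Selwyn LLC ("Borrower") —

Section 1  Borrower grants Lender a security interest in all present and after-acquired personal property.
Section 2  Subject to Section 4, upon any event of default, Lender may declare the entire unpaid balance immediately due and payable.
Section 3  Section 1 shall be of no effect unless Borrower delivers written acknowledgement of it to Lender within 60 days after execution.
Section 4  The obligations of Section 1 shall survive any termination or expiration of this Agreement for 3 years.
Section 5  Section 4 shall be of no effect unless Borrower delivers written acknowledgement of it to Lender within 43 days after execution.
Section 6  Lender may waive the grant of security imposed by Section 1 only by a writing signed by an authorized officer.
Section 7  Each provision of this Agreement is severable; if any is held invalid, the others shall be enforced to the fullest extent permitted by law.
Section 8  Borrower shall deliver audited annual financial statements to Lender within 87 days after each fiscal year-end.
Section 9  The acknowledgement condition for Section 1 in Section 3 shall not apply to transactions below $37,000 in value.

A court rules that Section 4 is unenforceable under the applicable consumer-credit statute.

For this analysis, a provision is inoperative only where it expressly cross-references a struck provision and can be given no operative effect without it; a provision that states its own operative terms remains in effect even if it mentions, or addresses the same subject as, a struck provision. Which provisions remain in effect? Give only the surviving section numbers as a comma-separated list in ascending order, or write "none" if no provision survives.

Section 4 is struck. Section 5 has no operative effect of its own apart from Section 4 and is therefore inoperative. Although Section 2 refers to Section 4, its operative terms do not depend on Section 4, so it remains in effect. Under the severability clause in Section 7, the remaining provisions continue in force. Section 1, Section 2, Section 3, Section 6, Section 7, Section 8, and Section 9 remain in effect.

1, 2, 3, 6, 7, 8, 9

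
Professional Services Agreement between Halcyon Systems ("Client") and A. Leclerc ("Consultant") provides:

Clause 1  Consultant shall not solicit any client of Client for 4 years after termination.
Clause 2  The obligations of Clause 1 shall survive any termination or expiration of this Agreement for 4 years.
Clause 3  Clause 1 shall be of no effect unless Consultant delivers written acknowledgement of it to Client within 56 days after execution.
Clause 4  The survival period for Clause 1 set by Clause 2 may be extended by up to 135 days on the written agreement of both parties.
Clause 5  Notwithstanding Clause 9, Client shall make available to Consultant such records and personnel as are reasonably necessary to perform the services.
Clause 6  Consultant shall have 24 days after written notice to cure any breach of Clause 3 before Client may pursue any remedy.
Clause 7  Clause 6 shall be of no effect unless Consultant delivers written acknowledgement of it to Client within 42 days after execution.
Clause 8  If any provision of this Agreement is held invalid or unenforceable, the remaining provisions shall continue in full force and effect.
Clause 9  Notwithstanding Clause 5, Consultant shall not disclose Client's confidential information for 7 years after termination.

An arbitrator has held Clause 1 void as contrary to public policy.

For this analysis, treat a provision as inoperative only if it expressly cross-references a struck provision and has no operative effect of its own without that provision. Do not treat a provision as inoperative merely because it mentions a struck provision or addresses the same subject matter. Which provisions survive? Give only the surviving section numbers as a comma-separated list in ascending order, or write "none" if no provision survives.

Clause 1 is struck. The only function of Clause 2 is the survival period for Clause 1, so it cannot stand once Clause 1 is removed. Clause 3 has no operative effect of its own apart from Clause 1 and is therefore inoperative. Clause 4 has no operative effect of its own apart from Clause 2 and is therefore inoperative. Clause 6 has no operative effect of its own apart from Clause 3 and is therefore inoperative. The only function of Clause 7 is the acknowledgement condition for Clause 6, so it cannot stand once Clause 6 is removed. Under the severability clause in Clause 8, the remaining provisions continue in force. Clause 5, Clause 8, and Clause 9 remain in effect.

5, 8, 9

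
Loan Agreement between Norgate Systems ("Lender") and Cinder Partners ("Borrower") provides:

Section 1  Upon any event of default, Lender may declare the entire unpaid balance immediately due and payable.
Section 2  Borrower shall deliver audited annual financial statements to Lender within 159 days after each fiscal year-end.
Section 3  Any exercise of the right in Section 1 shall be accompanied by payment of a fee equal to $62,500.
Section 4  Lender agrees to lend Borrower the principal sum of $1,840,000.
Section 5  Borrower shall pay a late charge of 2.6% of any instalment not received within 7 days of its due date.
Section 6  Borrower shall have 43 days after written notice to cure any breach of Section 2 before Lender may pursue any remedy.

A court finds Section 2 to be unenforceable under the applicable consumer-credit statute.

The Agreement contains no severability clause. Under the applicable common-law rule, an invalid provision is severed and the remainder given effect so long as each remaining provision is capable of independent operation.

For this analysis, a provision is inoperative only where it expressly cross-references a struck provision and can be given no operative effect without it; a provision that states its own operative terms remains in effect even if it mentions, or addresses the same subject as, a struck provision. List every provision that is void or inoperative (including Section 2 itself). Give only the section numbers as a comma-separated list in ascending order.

2, 6

Section 2 is struck. Section 6 has no operative effect of its own apart from Section 2 and is therefore inoperative. Under the stated default rule, only provisions that cannot operate independently fall away; the rest are enforced. Section 1, Section 3, Section 4, and Section 5 remain in effect.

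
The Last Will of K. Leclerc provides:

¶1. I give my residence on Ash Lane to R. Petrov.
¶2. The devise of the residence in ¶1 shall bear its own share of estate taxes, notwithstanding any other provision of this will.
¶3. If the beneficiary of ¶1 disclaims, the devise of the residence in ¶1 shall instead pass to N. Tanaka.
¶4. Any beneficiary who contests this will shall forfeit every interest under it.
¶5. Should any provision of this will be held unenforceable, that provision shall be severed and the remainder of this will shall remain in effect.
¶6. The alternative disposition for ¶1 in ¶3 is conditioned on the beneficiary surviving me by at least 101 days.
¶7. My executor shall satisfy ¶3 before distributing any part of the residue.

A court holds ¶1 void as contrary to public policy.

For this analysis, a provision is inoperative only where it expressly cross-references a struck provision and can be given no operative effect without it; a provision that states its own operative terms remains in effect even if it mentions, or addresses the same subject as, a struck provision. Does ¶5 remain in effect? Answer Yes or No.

¶1 is struck. ¶2 merely fixes the tax charge on ¶1; with ¶1 gone it has nothing to operate on and falls away. The only function of ¶3 is the alternative disposition for ¶1, so it cannot stand once ¶1 is removed. ¶6 has no operative effect of its own apart from ¶3 and is therefore inoperative. ¶7 operates only by reference to ¶3, so it falls with ¶3. Under the severability clause in ¶5, the remaining provisions continue in force. The provisions still in force are ¶4 and ¶5. ¶5 is among the surviving provisions, so the answer is yes.

Yes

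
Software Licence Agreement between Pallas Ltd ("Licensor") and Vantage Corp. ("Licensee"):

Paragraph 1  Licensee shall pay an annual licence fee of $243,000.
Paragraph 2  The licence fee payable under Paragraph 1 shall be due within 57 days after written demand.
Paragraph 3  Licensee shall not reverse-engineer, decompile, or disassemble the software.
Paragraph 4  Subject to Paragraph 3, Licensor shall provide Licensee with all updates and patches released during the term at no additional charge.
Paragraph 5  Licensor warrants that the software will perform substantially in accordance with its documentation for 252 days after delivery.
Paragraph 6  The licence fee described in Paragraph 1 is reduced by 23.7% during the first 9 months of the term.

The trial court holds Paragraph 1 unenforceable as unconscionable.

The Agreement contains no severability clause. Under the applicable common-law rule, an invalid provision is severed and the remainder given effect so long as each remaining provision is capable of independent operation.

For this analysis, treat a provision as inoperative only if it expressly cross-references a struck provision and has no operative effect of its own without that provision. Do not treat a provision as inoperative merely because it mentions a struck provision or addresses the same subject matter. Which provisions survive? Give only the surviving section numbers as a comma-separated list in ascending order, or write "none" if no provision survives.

3, 4, 5

Paragraph 1 is struck. Paragraph 2 has no operative effect of its own apart from Paragraph 1 and is therefore inoperative. Paragraph 6 operates only by reference to Paragraph 1, so it falls with Paragraph 1. Under the stated default rule, only provisions that cannot operate independently fall away; the rest are enforced. That leaves Paragraph 3, Paragraph 4, and Paragraph 5 in effect.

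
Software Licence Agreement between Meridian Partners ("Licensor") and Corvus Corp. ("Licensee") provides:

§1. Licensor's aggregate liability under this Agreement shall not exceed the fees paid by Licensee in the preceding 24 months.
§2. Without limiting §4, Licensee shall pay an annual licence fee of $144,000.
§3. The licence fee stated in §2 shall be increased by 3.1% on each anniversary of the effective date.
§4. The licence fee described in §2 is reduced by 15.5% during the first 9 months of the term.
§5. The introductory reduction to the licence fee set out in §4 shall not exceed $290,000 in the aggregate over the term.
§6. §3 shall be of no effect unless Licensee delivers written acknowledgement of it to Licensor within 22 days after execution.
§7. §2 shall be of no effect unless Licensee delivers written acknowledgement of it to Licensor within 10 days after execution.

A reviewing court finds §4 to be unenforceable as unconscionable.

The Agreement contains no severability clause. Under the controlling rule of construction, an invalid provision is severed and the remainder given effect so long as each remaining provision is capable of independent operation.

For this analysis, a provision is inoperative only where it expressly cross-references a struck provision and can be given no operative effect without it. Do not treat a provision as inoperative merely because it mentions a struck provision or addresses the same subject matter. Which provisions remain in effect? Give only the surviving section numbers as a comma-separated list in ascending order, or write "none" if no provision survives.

1, 2, 3, 6, 7

§4 is struck. §5 does nothing except set the aggregate cap on the introductory reduction to the licence fee by reference to §4; with §4 gone it has no independent effect and is inoperative. Although §2 refers to §4, its operative terms do not depend on §4, so it remains in effect. Under the stated default rule, only provisions that cannot operate independently fall away; the rest are enforced. §1, §2, §3, §6, and §7 remain in effect.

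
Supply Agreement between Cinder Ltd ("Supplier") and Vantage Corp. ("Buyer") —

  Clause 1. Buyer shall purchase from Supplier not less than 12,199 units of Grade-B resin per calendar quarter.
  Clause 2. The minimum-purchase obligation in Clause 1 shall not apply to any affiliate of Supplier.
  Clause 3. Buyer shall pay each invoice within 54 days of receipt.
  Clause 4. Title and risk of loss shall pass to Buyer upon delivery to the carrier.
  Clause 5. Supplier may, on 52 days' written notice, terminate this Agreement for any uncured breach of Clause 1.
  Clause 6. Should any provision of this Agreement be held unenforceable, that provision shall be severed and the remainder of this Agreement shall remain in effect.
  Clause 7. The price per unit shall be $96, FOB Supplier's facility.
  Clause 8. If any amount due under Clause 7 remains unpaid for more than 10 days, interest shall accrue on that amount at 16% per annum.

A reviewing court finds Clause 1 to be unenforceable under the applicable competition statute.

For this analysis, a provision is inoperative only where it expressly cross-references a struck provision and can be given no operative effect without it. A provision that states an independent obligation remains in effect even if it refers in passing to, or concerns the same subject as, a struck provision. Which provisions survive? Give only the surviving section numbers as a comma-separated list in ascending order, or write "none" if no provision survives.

3, 4, 6, 7, 8

Clause 1 is struck. Clause 2 does nothing except set the carve-out from the minimum-purchase obligation by reference to Clause 1; with Clause 1 gone it has no independent effect and is inoperative. Clause 5 operates only by reference to Clause 1, so it falls with Clause 1. Clause 6 is a severability clause and preserves every provision that can still be given independent effect. Clause 3, Clause 4, Clause 6, Clause 7, and Clause 8 remain in effect.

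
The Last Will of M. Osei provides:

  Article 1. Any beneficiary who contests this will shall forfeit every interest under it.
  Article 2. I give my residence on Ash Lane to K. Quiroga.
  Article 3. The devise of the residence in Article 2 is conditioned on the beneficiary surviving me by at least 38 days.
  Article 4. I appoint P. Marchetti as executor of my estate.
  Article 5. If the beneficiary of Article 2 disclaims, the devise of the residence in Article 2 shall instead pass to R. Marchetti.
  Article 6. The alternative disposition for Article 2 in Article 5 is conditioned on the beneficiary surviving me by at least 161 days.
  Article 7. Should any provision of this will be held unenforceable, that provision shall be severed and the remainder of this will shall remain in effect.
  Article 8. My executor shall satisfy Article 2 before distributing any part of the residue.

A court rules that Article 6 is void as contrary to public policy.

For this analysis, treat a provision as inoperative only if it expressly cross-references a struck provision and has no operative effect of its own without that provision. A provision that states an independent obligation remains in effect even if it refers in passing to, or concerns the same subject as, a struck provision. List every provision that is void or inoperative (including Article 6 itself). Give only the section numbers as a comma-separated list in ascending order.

Article 6 is struck. No other provision's operative terms depend on Article 6. Under the severability clause in Article 7, the remaining provisions continue in force. The provisions still in force are Article 1, Article 2, Article 3, Article 4, Article 5, Article 7, and Article 8.

6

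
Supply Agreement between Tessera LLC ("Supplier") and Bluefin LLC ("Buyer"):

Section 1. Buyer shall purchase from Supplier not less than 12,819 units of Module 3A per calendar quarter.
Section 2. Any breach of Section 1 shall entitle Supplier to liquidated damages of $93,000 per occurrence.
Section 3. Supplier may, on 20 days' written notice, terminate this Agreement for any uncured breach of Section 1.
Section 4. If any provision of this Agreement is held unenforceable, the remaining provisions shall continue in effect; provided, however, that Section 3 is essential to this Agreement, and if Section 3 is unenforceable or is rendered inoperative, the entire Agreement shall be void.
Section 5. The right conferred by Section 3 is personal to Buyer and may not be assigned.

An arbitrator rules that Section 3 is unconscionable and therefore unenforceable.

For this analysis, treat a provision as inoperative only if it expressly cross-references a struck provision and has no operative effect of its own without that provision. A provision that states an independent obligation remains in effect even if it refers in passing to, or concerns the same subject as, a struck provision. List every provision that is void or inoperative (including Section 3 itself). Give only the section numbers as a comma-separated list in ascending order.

1, 2, 3, 4, 5

Section 3 is struck. Section 5 operates only by reference to Section 3, so it falls with Section 3. Section 4 makes Section 3 an essential term, and Section 3 is the provision held invalid; under Section 4, the entire Agreement is therefore void. No provision of the Agreement survives.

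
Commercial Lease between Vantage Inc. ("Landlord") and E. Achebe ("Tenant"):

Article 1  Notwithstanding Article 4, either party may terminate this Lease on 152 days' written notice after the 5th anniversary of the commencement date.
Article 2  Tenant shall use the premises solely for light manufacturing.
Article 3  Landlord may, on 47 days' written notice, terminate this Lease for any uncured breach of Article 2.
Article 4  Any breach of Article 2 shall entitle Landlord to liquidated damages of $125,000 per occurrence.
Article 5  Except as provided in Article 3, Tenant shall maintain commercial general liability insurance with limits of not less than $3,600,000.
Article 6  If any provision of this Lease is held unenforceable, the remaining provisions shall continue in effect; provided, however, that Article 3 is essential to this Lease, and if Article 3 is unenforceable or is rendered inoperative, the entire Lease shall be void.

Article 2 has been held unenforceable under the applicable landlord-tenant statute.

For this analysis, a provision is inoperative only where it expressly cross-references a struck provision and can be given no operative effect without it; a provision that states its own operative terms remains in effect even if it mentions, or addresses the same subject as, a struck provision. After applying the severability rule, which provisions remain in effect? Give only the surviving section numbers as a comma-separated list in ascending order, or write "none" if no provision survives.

none

Article 2 is struck. Article 3 operates only by reference to Article 2, so it falls with Article 2. Article 4 has no operative effect of its own apart from Article 2 and is therefore inoperative. Article 6 makes Article 3 an essential term, and Article 3 has been rendered inoperative by the cascade; under Article 6, the entire Lease is therefore void. No provision of the Lease survives.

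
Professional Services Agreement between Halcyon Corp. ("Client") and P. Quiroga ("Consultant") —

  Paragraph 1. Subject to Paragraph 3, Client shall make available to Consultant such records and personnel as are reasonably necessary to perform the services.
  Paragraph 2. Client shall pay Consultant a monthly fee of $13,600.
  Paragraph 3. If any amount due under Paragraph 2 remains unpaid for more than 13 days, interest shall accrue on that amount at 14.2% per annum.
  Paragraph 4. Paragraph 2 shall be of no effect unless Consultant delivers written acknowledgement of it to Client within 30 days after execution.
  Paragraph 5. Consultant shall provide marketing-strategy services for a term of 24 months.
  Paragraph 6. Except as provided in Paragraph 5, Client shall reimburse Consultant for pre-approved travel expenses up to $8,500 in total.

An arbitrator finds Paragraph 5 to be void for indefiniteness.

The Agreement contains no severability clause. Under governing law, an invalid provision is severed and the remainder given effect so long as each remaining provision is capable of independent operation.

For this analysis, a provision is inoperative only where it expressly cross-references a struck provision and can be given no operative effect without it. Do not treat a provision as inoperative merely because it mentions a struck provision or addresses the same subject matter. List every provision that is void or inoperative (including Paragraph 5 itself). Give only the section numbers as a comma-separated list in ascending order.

Paragraph 5 is struck. Paragraph 6 mentions Paragraph 5 but its own obligation stands independently of Paragraph 5, so Paragraph 6 is not affected. No other provision's operative terms depend on Paragraph 5. Under the stated default rule, only provisions that cannot operate independently fall away; the rest are enforced. That leaves Paragraph 1, Paragraph 2, Paragraph 3, Paragraph 4, and Paragraph 6 in effect.

5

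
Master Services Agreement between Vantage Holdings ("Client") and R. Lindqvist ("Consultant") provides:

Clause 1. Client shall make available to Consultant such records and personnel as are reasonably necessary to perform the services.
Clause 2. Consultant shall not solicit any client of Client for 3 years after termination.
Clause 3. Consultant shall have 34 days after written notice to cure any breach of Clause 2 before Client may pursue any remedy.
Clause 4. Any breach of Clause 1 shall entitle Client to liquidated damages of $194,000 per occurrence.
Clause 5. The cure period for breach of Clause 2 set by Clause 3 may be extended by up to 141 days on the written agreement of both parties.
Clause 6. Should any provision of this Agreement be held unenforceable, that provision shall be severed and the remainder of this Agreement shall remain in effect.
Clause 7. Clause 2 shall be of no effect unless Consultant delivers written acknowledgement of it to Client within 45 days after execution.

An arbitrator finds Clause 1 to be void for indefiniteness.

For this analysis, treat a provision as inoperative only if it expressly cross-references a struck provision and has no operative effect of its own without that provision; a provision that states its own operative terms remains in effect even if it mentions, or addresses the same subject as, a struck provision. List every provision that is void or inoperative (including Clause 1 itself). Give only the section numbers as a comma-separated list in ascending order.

Clause 1 is struck. Clause 4 has no operative effect of its own apart from Clause 1 and is therefore inoperative. Under the severability clause in Clause 6, the remaining provisions continue in force. Clause 2, Clause 3, Clause 5, Clause 6, and Clause 7 remain in effect.

1, 4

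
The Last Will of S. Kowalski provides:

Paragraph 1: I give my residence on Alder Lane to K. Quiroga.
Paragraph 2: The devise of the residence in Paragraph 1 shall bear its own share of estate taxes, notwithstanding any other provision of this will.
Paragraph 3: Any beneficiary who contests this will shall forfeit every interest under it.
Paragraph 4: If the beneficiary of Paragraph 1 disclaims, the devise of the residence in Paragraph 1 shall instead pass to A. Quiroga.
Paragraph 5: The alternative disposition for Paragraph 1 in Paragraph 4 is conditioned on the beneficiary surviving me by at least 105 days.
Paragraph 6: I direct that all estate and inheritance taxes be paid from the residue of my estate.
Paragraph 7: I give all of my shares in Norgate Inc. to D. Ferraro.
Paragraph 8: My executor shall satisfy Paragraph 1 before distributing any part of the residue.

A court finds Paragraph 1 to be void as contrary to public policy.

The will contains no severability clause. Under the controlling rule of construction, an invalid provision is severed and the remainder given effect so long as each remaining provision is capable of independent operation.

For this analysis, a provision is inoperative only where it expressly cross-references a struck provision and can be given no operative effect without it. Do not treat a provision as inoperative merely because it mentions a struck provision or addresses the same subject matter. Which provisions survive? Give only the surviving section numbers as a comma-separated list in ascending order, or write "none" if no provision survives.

Paragraph 1 is struck. The only function of Paragraph 2 is the tax charge on Paragraph 1, so it cannot stand once Paragraph 1 is removed. Paragraph 4 merely fixes the alternative disposition for Paragraph 1; with Paragraph 1 gone it has nothing to operate on and falls away. Paragraph 8 merely fixes the priority direction for Paragraph 1; with Paragraph 1 gone it has nothing to operate on and falls away. Paragraph 5 operates only by reference to Paragraph 4, so it falls with Paragraph 4. With no severability clause, the stated default rule severs what cannot stand and enforces each remaining provision that can operate on its own. Paragraph 3, Paragraph 6, and Paragraph 7 remain in effect.

3, 6, 7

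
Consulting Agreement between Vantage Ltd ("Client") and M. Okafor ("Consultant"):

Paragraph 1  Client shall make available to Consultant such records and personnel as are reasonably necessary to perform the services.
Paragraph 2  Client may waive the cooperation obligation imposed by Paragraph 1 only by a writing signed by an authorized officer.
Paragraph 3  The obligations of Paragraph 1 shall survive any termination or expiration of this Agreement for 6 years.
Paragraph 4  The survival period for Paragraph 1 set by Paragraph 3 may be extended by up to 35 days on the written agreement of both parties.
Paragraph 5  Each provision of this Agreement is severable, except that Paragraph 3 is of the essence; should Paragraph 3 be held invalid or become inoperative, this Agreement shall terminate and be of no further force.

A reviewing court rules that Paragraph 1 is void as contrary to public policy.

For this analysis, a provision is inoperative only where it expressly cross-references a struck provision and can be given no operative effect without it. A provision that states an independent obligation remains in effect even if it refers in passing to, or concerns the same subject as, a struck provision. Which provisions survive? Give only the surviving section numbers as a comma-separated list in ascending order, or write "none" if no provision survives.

none

Paragraph 1 is struck. The only function of Paragraph 2 is the waiver condition for Paragraph 1, so it cannot stand once Paragraph 1 is removed. Paragraph 3 operates only by reference to Paragraph 1, so it falls with Paragraph 1. The whole of Paragraph 4 is the extension of the survival period for Paragraph 1, defined by reference to Paragraph 3, so Paragraph 4 cannot stand once Paragraph 3 is removed. Paragraph 5 makes Paragraph 3 an essential term, and Paragraph 3 has been rendered inoperative by the cascade; under Paragraph 5, the entire Agreement is therefore void. No provision of the Agreement survives.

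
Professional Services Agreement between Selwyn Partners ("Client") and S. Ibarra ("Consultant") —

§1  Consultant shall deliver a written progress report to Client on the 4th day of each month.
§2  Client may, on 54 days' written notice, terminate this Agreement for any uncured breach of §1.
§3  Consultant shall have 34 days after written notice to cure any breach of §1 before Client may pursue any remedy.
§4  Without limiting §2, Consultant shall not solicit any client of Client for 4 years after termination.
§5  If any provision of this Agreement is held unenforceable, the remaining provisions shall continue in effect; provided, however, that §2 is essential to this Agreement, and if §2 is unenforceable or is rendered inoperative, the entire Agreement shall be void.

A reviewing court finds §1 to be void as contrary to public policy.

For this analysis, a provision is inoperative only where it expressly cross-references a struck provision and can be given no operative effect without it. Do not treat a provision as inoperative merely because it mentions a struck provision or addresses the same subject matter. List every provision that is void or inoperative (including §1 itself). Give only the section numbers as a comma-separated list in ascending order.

§1 is struck. §2 operates only by reference to §1, so it falls with §1. The only function of §3 is the cure period for breach of §1, so it cannot stand once §1 is removed. §5 makes §2 an essential term, and §2 has been rendered inoperative by the cascade; under §5, the entire Agreement is therefore void. No provision of the Agreement survives.

1, 2, 3, 4, 5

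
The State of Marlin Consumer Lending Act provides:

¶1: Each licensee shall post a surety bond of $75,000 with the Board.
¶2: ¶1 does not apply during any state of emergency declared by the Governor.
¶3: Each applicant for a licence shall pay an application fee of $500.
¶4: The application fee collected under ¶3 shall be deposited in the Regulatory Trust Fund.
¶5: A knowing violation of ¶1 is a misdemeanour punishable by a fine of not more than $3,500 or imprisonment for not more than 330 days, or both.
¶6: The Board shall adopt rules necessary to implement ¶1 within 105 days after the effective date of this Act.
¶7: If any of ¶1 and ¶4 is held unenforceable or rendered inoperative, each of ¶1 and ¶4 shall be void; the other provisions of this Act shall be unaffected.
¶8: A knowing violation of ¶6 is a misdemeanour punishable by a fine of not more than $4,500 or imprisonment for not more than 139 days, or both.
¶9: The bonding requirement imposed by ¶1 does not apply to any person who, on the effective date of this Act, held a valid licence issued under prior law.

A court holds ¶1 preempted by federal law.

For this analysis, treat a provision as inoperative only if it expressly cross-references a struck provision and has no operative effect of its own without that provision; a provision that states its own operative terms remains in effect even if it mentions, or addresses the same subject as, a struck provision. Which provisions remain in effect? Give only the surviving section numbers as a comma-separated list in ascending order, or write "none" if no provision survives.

3, 7

¶1 is struck. ¶2 operates only by reference to ¶1, so it falls with ¶1. ¶5 operates only by reference to ¶1, so it falls with ¶1. ¶6 merely fixes the rulemaking mandate for ¶1; with ¶1 gone it has nothing to operate on and falls away. ¶9 merely fixes the grandfather exemption from ¶1; with ¶1 gone it has nothing to operate on and falls away. ¶8 has no operative effect of its own apart from ¶6 and is therefore inoperative. ¶7 declares ¶1 and ¶4 mutually dependent; since one of them has fallen, all of them are of no effect. That brings down ¶4 as well. The remainder continues in force under ¶7. The provisions still in force are ¶3 and ¶7.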